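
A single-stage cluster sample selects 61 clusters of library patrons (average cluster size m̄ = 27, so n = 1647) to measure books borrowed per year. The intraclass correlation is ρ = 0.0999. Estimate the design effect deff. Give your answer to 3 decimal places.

3.597

deff = 1 + (27 − 1)·0.0999 = 1 + 2.5974 = 3.5974.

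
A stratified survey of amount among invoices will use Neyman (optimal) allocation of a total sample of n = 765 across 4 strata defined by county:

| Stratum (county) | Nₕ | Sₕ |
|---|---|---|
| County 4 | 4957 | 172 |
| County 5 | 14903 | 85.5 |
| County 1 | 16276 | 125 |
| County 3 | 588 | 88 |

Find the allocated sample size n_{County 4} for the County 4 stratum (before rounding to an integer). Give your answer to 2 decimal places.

Neyman allocation: nₕ = n·NₕSₕ / Σⱼ NⱼSⱼ.
Σ NⱼSⱼ = 4957·172 + 14903·85.5 + 16276·125 + 588·88 = 4.2130545 × 10^6.
n_{County 4} = 765·4957·172 / (4.2130545 × 10^6) = 154.81.

154.81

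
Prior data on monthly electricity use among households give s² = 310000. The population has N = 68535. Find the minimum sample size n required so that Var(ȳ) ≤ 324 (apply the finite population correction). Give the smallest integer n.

Without fpc, n₀ = s²/D = 310000/324 = 956.7901.
With fpc, (1 − n/N)·s²/n ≤ D requires n ≥ n₀/(1 + n₀/N) = 956.7901/(1 + 956.7901/68535) = 943.6166.
Rounding up, n = 944.

944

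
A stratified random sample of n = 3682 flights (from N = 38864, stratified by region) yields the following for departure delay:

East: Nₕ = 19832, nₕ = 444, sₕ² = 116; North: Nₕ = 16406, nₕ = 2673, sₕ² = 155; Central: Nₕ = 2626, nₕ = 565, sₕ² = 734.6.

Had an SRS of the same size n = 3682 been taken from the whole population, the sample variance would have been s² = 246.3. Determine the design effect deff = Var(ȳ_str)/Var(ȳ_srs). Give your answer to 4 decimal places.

Var(ȳ_str) = Σ Wₕ²(1−fₕ)sₕ²/nₕ with Wₕ = Nₕ/38864:
  East: (19832/38864)²·(1−444/19832)·116/444 = 0.066508867
  North: (16406/38864)²·(1−2673/16406)·155/2673 = 0.0086497961
  Central: (2626/38864)²·(1−565/2626)·734.6/565 = 0.0046588657
  → Var(ȳ_str) = 0.079817529.
Var(ȳ_srs) = (1 − 3682/38864)·246.3/3682 = 0.060555508.
deff = 0.079817529 / 0.060555508 = 1.3181.

1.3181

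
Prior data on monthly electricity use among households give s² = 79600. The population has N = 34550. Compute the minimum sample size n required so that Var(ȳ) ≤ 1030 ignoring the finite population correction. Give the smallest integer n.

Without fpc, n₀ = s²/D = 79600/1030 = 77.2816.
Rounding up, n = 78.

78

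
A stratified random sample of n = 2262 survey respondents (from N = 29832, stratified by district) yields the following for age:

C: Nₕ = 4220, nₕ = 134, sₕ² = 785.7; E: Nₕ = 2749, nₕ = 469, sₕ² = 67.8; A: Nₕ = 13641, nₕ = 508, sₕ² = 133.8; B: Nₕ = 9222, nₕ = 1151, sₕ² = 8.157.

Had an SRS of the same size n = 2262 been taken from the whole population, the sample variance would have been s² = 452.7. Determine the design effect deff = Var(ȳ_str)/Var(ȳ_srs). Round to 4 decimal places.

0.9096

Var(ȳ_str) = Σ Wₕ²(1−fₕ)sₕ²/nₕ with Wₕ = Nₕ/29832:
  C: (4220/29832)²·(1−134/4220)·785.7/134 = 0.11360515
  E: (2749/29832)²·(1−469/2749)·67.8/469 = 0.0010181264
  A: (13641/29832)²·(1−508/13641)·133.8/508 = 0.053019767
  B: (9222/29832)²·(1−1151/9222)·8.157/1151 = 5.9271083 × 10^-4
  → Var(ȳ_str) = 0.16823575.
Var(ȳ_srs) = (1 − 2262/29832)·452.7/2262 = 0.18495765.
deff = 0.16823575 / 0.18495765 = 0.9096.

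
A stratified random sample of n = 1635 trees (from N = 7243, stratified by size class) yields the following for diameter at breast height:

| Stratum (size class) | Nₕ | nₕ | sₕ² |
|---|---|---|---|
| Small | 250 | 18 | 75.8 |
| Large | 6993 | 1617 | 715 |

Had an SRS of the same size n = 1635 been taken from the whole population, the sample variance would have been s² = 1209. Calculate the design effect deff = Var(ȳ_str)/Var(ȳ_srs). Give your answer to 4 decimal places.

0.5616

Var(ȳ_str) = Σ Wₕ²(1−fₕ)sₕ²/nₕ with Wₕ = Nₕ/7243:
  Small: (250/7243)²·(1−18/250)·75.8/18 = 0.0046557293
  Large: (6993/7243)²·(1−1617/6993)·715/1617 = 0.31687052
  → Var(ȳ_str) = 0.32152625.
Var(ȳ_srs) = (1 − 1635/7243)·1209/1635 = 0.57252976.
deff = 0.32152625 / 0.57252976 = 0.5616.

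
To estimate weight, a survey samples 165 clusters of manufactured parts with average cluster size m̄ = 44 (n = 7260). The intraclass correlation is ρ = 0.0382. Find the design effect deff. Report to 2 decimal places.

deff = 1 + (44 − 1)·0.0382 = 1 + 1.6426 = 2.6426.

2.64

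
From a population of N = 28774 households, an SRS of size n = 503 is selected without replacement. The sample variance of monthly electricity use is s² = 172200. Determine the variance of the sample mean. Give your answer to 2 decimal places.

336.36

Under SRS without replacement, Var(ȳ) = (1 − f)·s²/n with f = n/N = 503/28774 = 0.01748106.
Var(ȳ) = (1 − 0.01748106)·172200/503 = 0.98251894·342.34592 = 336.36136.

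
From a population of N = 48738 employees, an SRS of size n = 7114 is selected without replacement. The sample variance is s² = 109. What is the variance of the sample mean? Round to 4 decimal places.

Under SRS without replacement, Var(ȳ) = (1 − f)·s²/n with f = n/N = 7114/48738 = 0.14596413.
Var(ȳ) = (1 − 0.14596413)·109/7114 = 0.85403587·0.0153219 = 0.013085453.

0.0131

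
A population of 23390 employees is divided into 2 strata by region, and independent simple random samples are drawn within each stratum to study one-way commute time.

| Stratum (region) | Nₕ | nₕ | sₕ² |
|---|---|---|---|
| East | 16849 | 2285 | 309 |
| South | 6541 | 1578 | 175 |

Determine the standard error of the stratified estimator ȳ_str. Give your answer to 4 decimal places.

0.2593

Var(ȳ_str) = Σₕ Wₕ²(1 − fₕ)sₕ²/nₕ with Wₕ = Nₕ/N, N = 23390.
East: Wₕ = 0.72035058; term = 0.72035058²·(1 − 0.13561636)·309/2285 = 0.060655003.
South: Wₕ = 0.27964942; term = 0.27964942²·(1 − 0.24124752)·175/1578 = 0.0065805021.
Sum = 0.067235505.
SE = √(0.067235505) = 0.2593.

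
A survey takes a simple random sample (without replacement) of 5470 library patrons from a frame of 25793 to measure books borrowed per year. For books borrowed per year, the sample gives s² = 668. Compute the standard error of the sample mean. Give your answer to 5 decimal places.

0.31020

Under SRS without replacement, Var(ȳ) = (1 − f)·s²/n with f = n/N = 5470/25793 = 0.21207304.
Var(ȳ) = (1 − 0.21207304)·668/5470 = 0.78792696·0.12212066 = 0.096222159.
SE(ȳ) = √(0.096222159) = 0.31020.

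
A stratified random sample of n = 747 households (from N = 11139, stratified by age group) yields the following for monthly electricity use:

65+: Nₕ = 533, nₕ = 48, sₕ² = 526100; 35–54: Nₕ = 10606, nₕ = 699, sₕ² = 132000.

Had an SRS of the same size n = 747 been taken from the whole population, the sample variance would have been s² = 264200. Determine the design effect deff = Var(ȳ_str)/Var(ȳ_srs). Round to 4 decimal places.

0.5539

Var(ȳ_str) = Σ Wₕ²(1−fₕ)sₕ²/nₕ with Wₕ = Nₕ/11139:
  65+: (533/11139)²·(1−48/533)·526100/48 = 22.835136
  35–54: (10606/11139)²·(1−699/10606)·132000/699 = 159.91829
  → Var(ȳ_str) = 182.75343.
Var(ȳ_srs) = (1 − 747/11139)·264200/747 = 329.96293.
deff = 182.75343 / 329.96293 = 0.5539.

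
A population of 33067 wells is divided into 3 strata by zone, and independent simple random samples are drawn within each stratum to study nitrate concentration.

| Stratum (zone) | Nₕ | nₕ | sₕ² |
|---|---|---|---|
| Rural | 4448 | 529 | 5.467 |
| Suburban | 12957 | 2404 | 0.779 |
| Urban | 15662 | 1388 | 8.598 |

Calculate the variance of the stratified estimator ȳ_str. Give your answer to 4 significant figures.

Var(ȳ_str) = Σₕ Wₕ²(1 − fₕ)sₕ²/nₕ with Wₕ = Nₕ/N, N = 33067.
Rural: Wₕ = 0.13451477; term = 0.13451477²·(1 − 0.11892986)·5.467/529 = 1.6475699 × 10^-4.
Suburban: Wₕ = 0.39184081; term = 0.39184081²·(1 − 0.18553678)·0.779/2404 = 4.0522273 × 10^-5.
Urban: Wₕ = 0.47364442; term = 0.47364442²·(1 − 0.08862214)·8.598/1388 = 0.0012665178.
Sum = 0.0014717971.

0.001472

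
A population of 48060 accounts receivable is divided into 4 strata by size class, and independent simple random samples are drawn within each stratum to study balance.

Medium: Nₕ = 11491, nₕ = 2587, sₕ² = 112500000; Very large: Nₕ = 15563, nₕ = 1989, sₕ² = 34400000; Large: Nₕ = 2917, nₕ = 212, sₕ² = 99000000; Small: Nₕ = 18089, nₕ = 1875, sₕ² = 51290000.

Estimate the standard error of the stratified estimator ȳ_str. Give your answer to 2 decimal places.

92.61

Var(ȳ_str) = Σₕ Wₕ²(1 − fₕ)sₕ²/nₕ with Wₕ = Nₕ/N, N = 48060.
Medium: Wₕ = 0.23909696; term = 0.23909696²·(1 − 0.22513271)·112500000/2587 = 1926.3338.
Very large: Wₕ = 0.32382439; term = 0.32382439²·(1 − 0.12780312)·34400000/1989 = 1581.8208.
Large: Wₕ = 0.06069496; term = 0.06069496²·(1 − 0.07267741)·99000000/212 = 1595.2748.
Small: Wₕ = 0.37638369; term = 0.37638369²·(1 − 0.10365415)·51290000/1875 = 3473.5105.
Sum = 8576.9399.
SE = √(8576.9399) = 92.61.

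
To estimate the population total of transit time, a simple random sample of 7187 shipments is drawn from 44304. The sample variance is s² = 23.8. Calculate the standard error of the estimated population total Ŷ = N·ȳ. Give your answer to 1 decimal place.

2333.6

Var(Ŷ) = N²·Var(ȳ) = N²·(1 − n/N)·s²/n.
f = 7187/44304 = 0.16222012; Var(ȳ) = 0.83777988·23.8/7187 = 0.0027743372.
Var(Ŷ) = 44304² · 0.0027743372 = 5.4455923 × 10^6.
SE(Ŷ) = √(5.4455923 × 10^6) = 2333.6.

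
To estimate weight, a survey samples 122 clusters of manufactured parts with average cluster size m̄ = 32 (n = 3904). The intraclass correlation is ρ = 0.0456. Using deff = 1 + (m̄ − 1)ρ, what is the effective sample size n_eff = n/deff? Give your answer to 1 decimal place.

1617.5

deff = 1 + (32 − 1)·0.0456 = 1 + 1.4136 = 2.4136.
n_eff = 3904 / 2.4136 = 1617.5.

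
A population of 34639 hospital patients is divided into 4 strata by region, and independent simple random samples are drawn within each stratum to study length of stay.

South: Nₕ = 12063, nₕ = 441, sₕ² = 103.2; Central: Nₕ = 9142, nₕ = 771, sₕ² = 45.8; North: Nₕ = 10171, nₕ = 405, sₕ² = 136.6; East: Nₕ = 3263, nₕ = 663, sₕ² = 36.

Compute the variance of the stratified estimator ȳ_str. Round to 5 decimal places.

0.05944

Var(ȳ_str) = Σₕ Wₕ²(1 − fₕ)sₕ²/nₕ with Wₕ = Nₕ/N, N = 34639.
South: Wₕ = 0.34824908; term = 0.34824908²·(1 − 0.03655807)·103.2/441 = 0.027343029.
Central: Wₕ = 0.26392217; term = 0.26392217²·(1 − 0.08433603)·45.8/771 = 0.0037887763.
North: Wₕ = 0.29362857; term = 0.29362857²·(1 − 0.03981909)·136.6/405 = 0.027921925.
East: Wₕ = 0.09420018; term = 0.09420018²·(1 − 0.20318725)·36/663 = 3.8392704 × 10^-4.
Sum = 0.059437657.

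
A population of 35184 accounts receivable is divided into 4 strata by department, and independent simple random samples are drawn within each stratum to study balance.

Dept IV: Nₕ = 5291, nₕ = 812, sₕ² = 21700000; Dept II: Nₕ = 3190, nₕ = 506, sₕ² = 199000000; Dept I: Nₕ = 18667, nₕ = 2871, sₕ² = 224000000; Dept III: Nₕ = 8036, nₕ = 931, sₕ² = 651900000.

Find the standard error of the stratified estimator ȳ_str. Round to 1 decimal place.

Var(ȳ_str) = Σₕ Wₕ²(1 − fₕ)sₕ²/nₕ with Wₕ = Nₕ/N, N = 35184.
Dept IV: Wₕ = 0.15038085; term = 0.15038085²·(1 − 0.15346815)·21700000/812 = 511.60185.
Dept II: Wₕ = 0.09066621; term = 0.09066621²·(1 − 0.15862069)·199000000/506 = 2720.1029.
Dept I: Wₕ = 0.53055366; term = 0.53055366²·(1 − 0.15380082)·224000000/2871 = 18584.293.
Dept III: Wₕ = 0.22839927; term = 0.22839927²·(1 − 0.11585366)·651900000/931 = 32295.714.
Sum = 54111.712.
SE = √(54111.712) = 232.6.

232.6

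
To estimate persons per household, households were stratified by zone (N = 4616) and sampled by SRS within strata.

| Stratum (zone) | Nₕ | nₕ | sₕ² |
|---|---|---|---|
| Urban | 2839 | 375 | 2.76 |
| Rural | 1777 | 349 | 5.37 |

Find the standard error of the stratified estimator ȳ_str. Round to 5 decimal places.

Var(ȳ_str) = Σₕ Wₕ²(1 − fₕ)sₕ²/nₕ with Wₕ = Nₕ/N, N = 4616.
Urban: Wₕ = 0.61503466; term = 0.61503466²·(1 − 0.13208876)·2.76/375 = 0.0024163081.
Rural: Wₕ = 0.38496534; term = 0.38496534²·(1 − 0.19639842)·5.37/349 = 0.0018324532.
Sum = 0.0042487613.
SE = √(0.0042487613) = 0.06518.

0.06518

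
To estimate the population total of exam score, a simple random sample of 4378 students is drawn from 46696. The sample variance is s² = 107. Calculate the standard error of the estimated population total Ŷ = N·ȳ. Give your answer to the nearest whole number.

6950

Var(Ŷ) = N²·Var(ȳ) = N²·(1 − n/N)·s²/n.
f = 4378/46696 = 0.09375535; Var(ȳ) = 0.90624465·107/4378 = 0.022148967.
Var(Ŷ) = 46696² · 0.022148967 = 4.8296186 × 10^7.
SE(Ŷ) = √(4.8296186 × 10^7) = 6950.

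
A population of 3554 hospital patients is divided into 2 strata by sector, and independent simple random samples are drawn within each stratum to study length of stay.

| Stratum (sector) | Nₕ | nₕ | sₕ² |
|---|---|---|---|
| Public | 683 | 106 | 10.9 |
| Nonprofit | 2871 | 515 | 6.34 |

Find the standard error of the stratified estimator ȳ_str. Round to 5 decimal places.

Var(ȳ_str) = Σₕ Wₕ²(1 − fₕ)sₕ²/nₕ with Wₕ = Nₕ/N, N = 3554.
Public: Wₕ = 0.19217783; term = 0.19217783²·(1 − 0.15519766)·10.9/106 = 0.0032083542.
Nonprofit: Wₕ = 0.80782217; term = 0.80782217²·(1 − 0.17938001)·6.34/515 = 0.0065925838.
Sum = 0.009800938.
SE = √(0.009800938) = 0.09900.

0.09900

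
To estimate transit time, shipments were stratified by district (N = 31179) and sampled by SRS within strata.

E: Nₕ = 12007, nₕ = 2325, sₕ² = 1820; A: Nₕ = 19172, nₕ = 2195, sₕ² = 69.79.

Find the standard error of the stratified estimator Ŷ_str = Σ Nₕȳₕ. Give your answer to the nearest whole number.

10067

Var(Ŷ_str) = Σₕ Nₕ²(1 − fₕ)sₕ²/nₕ.
E: 12007²·(1 − 2325/12007)·1820/2325 = 9.1001389 × 10^7.
A: 19172²·(1 − 2195/19172)·69.79/2195 = 1.034873 × 10^7.
Sum = 1.0135012 × 10^8.
SE = √(1.0135012 × 10^8) = 10067.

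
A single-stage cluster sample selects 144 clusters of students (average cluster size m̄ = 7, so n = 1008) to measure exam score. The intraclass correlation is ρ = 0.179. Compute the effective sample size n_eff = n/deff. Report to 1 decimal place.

deff = 1 + (7 − 1)·0.179 = 1 + 1.074 = 2.074.
n_eff = 1008 / 2.074 = 486.0.

486.0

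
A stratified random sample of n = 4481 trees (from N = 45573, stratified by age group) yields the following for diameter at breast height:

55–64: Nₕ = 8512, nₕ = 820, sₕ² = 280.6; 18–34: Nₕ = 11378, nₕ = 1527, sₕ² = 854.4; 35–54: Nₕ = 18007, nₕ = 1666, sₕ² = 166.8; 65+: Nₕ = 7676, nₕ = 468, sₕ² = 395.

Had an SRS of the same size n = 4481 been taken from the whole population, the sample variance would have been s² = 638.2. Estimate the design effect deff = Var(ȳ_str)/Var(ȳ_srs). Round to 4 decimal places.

0.6047

Var(ȳ_str) = Σ Wₕ²(1−fₕ)sₕ²/nₕ with Wₕ = Nₕ/45573:
  55–64: (8512/45573)²·(1−820/8512)·280.6/820 = 0.010787715
  18–34: (11378/45573)²·(1−1527/11378)·854.4/1527 = 0.030196264
  35–54: (18007/45573)²·(1−1666/18007)·166.8/1666 = 0.014184885
  65+: (7676/45573)²·(1−468/7676)·395/468 = 0.02248463
  → Var(ȳ_str) = 0.077653494.
Var(ȳ_srs) = (1 − 4481/45573)·638.2/4481 = 0.12841966.
deff = 0.077653494 / 0.12841966 = 0.6047.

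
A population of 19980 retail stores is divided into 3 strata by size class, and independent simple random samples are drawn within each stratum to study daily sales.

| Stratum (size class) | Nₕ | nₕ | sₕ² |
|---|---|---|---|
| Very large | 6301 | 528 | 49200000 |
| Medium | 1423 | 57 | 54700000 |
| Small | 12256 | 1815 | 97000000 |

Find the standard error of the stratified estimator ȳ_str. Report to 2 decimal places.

174.05

Var(ȳ_str) = Σₕ Wₕ²(1 − fₕ)sₕ²/nₕ with Wₕ = Nₕ/N, N = 19980.
Very large: Wₕ = 0.31536537; term = 0.31536537²·(1 − 0.08379622)·49200000/528 = 8490.8516.
Medium: Wₕ = 0.07122122; term = 0.07122122²·(1 − 0.04005622)·54700000/57 = 4672.799.
Small: Wₕ = 0.61341341; term = 0.61341341²·(1 − 0.14809073)·97000000/1815 = 17131.484.
Sum = 30295.135.
SE = √(30295.135) = 174.05.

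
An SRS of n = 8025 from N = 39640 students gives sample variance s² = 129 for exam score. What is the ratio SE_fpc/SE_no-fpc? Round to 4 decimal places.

0.8931

f = n/N = 8025/39640 = 0.20244702.
SE_no-fpc = √(s²/n) = 0.1267863; SE_fpc = √((1−f)s²/n) = 0.11322755.
Ratio = √(1−f) = 0.89305822.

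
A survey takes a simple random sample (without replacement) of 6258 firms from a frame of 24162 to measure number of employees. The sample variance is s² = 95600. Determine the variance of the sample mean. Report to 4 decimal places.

11.3198

Under SRS without replacement, Var(ȳ) = (1 − f)·s²/n with f = n/N = 6258/24162 = 0.25900174.
Var(ȳ) = (1 − 0.25900174)·95600/6258 = 0.74099826·15.276446 = 11.31982.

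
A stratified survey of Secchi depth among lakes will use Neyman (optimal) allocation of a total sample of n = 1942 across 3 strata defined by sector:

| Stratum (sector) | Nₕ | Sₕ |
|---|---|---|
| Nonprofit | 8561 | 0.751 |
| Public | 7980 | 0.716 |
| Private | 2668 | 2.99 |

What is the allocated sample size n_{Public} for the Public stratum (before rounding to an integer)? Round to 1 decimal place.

Neyman allocation: nₕ = n·NₕSₕ / Σⱼ NⱼSⱼ.
Σ NⱼSⱼ = 8561·0.751 + 7980·0.716 + 2668·2.99 = 20120.311.
n_{Public} = 1942·7980·0.716 / 20120.311 = 551.5.

551.5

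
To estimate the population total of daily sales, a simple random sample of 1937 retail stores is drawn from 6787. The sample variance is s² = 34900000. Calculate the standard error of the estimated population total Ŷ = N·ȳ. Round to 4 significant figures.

Var(Ŷ) = N²·Var(ȳ) = N²·(1 − n/N)·s²/n.
f = 1937/6787 = 0.28539856; Var(ȳ) = 0.71460144·34900000/1937 = 12875.369.
Var(Ŷ) = 6787² · 12875.369 = 5.9308287 × 10^11.
SE(Ŷ) = √(5.9308287 × 10^11) = 770100.

770100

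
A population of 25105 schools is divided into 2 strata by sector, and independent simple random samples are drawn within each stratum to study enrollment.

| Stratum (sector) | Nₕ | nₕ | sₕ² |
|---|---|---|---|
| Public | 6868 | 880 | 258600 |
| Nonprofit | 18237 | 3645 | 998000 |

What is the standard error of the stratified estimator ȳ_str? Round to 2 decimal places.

Var(ȳ_str) = Σₕ Wₕ²(1 − fₕ)sₕ²/nₕ with Wₕ = Nₕ/N, N = 25105.
Public: Wₕ = 0.27357100; term = 0.27357100²·(1 − 0.12813046)·258600/880 = 19.175093.
Nonprofit: Wₕ = 0.72642900; term = 0.72642900²·(1 − 0.19986840)·998000/3645 = 115.60611.
Sum = 134.7812.
SE = √(134.7812) = 11.61.

11.61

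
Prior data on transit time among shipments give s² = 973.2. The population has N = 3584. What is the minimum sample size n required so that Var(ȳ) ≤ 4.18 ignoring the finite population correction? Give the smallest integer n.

233

Without fpc, n₀ = s²/D = 973.2/4.18 = 232.8230.
Rounding up, n = 233.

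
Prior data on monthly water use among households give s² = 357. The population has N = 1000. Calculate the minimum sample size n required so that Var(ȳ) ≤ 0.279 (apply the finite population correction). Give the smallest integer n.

Without fpc, n₀ = s²/D = 357/0.279 = 1279.5699.
With fpc, (1 − n/N)·s²/n ≤ D requires n ≥ n₀/(1 + n₀/N) = 1279.5699/(1 + 1279.5699/1000) = 561.3208.
Rounding up, n = 562.

562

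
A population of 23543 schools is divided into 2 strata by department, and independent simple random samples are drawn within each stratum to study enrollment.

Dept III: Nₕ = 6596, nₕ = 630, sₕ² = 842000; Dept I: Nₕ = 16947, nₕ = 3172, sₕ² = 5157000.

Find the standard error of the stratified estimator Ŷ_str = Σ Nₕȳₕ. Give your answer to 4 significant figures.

657400

Var(Ŷ_str) = Σₕ Nₕ²(1 − fₕ)sₕ²/nₕ.
Dept III: 6596²·(1 − 630/6596)·842000/630 = 5.2593907 × 10^10.
Dept I: 16947²·(1 − 3172/16947)·5157000/3172 = 3.7953199 × 10^11.
Sum = 4.321259 × 10^11.
SE = √(4.321259 × 10^11) = 657400.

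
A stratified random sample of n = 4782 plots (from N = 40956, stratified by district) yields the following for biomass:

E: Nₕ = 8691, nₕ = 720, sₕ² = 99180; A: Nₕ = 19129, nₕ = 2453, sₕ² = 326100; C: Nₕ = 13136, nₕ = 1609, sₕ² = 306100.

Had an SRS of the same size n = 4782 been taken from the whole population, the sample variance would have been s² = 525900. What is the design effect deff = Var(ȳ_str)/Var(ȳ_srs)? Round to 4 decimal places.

0.4956

Var(ȳ_str) = Σ Wₕ²(1−fₕ)sₕ²/nₕ with Wₕ = Nₕ/40956:
  E: (8691/40956)²·(1−720/8691)·99180/720 = 5.6890414
  A: (19129/40956)²·(1−2453/19129)·326100/2453 = 25.281471
  C: (13136/40956)²·(1−1609/13136)·306100/1609 = 17.173217
  → Var(ȳ_str) = 48.143729.
Var(ȳ_srs) = (1 − 4782/40956)·525900/4782 = 97.134296.
deff = 48.143729 / 97.134296 = 0.4956.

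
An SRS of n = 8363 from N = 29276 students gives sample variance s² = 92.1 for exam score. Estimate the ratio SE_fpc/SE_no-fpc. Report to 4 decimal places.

f = n/N = 8363/29276 = 0.28566061.
SE_no-fpc = √(s²/n) = 0.10494186; SE_fpc = √((1−f)s²/n) = 0.088695394.
Ratio = √(1−f) = 0.84518601.

0.8452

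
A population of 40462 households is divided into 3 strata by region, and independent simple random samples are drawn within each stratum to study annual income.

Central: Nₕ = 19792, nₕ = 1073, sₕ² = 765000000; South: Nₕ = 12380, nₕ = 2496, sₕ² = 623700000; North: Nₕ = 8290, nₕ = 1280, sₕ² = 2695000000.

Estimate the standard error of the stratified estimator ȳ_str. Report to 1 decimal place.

504.7

Var(ȳ_str) = Σₕ Wₕ²(1 − fₕ)sₕ²/nₕ with Wₕ = Nₕ/N, N = 40462.
Central: Wₕ = 0.48915031; term = 0.48915031²·(1 − 0.05421382)·765000000/1073 = 161339.
South: Wₕ = 0.30596609; term = 0.30596609²·(1 − 0.20161551)·623700000/2496 = 18676.257.
North: Wₕ = 0.20488359; term = 0.20488359²·(1 − 0.15440290)·2695000000/1280 = 74735.451.
Sum = 254750.71.
SE = √(254750.71) = 504.7.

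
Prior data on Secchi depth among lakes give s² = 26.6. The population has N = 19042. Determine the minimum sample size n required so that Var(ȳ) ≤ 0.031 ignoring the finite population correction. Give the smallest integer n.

Without fpc, n₀ = s²/D = 26.6/0.031 = 858.0645.
Rounding up, n = 859.

859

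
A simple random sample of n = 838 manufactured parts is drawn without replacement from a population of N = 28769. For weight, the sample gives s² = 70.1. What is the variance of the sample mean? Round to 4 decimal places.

Under SRS without replacement, Var(ȳ) = (1 − f)·s²/n with f = n/N = 838/28769 = 0.02912858.
Var(ȳ) = (1 − 0.02912858)·70.1/838 = 0.97087142·0.083651551 = 0.081214901.

0.0812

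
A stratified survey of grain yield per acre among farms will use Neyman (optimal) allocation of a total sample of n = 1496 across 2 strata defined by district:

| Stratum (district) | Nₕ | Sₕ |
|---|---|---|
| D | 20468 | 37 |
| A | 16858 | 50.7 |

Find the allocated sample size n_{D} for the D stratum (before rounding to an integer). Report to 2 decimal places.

702.81

Neyman allocation: nₕ = n·NₕSₕ / Σⱼ NⱼSⱼ.
Σ NⱼSⱼ = 20468·37 + 16858·50.7 = 1.6120166 × 10^6.
n_{D} = 1496·20468·37 / (1.6120166 × 10^6) = 702.81.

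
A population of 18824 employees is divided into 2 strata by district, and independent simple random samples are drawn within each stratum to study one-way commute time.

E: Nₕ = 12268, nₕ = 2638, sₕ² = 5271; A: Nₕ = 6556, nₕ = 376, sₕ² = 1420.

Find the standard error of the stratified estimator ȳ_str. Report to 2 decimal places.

1.05

Var(ȳ_str) = Σₕ Wₕ²(1 − fₕ)sₕ²/nₕ with Wₕ = Nₕ/N, N = 18824.
E: Wₕ = 0.65172121; term = 0.65172121²·(1 − 0.21503097)·5271/2638 = 0.66618439.
A: Wₕ = 0.34827879; term = 0.34827879²·(1 − 0.05735204)·1420/376 = 0.43182133.
Sum = 1.0980057.
SE = √(1.0980057) = 1.05.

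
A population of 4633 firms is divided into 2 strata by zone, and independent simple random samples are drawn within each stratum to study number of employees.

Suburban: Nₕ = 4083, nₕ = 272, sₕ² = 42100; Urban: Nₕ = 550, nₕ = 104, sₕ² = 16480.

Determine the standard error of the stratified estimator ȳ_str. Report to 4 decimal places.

Var(ȳ_str) = Σₕ Wₕ²(1 − fₕ)sₕ²/nₕ with Wₕ = Nₕ/N, N = 4633.
Suburban: Wₕ = 0.88128642; term = 0.88128642²·(1 − 0.06661768)·42100/272 = 112.20363.
Urban: Wₕ = 0.11871358; term = 0.11871358²·(1 − 0.18909091)·16480/104 = 1.8109098.
Sum = 114.01454.
SE = √(114.01454) = 10.6778.

10.6778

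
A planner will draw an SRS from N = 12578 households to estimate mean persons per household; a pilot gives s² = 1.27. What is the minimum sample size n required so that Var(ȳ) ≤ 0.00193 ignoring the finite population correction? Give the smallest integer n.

Without fpc, n₀ = s²/D = 1.27/0.00193 = 658.0311.
Rounding up, n = 659.

659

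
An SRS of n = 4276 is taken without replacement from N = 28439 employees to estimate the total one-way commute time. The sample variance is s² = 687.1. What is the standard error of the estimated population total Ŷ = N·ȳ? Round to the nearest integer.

10508

Var(Ŷ) = N²·Var(ȳ) = N²·(1 − n/N)·s²/n.
f = 4276/28439 = 0.15035690; Var(ȳ) = 0.84964310·687.1/4276 = 0.13652707.
Var(Ŷ) = 28439² · 0.13652707 = 1.1041992 × 10^8.
SE(Ŷ) = √(1.1041992 × 10^8) = 10508.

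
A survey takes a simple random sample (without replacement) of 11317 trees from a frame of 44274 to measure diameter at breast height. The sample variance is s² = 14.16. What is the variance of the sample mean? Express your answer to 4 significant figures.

Under SRS without replacement, Var(ȳ) = (1 − f)·s²/n with f = n/N = 11317/44274 = 0.25561277.
Var(ȳ) = (1 − 0.25561277)·14.16/11317 = 0.74438723·0.001251215 = 9.3138845 × 10^-4.

9.314 × 10^-4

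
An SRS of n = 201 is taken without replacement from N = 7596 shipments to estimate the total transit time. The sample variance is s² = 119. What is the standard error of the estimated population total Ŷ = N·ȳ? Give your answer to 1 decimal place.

Var(Ŷ) = N²·Var(ȳ) = N²·(1 − n/N)·s²/n.
f = 201/7596 = 0.02646130; Var(ȳ) = 0.97353870·119/201 = 0.57637366.
Var(Ŷ) = 7596² · 0.57637366 = 3.3256308 × 10^7.
SE(Ŷ) = √(3.3256308 × 10^7) = 5766.8.

5766.8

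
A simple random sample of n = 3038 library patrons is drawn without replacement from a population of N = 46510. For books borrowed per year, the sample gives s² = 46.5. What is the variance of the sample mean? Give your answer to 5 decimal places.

Under SRS without replacement, Var(ȳ) = (1 − f)·s²/n with f = n/N = 3038/46510 = 0.06531929.
Var(ȳ) = (1 − 0.06531929)·46.5/3038 = 0.93468071·0.015306122 = 0.014306337.

0.01431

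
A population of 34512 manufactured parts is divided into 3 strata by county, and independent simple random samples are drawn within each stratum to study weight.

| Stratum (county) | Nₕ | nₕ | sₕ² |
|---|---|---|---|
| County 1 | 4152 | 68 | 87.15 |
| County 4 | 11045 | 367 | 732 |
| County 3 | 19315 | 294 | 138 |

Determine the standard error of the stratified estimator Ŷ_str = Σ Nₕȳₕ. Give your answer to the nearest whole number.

Var(Ŷ_str) = Σₕ Nₕ²(1 − fₕ)sₕ²/nₕ.
County 1: 4152²·(1 − 68/4152)·87.15/68 = 2.1732093 × 10^7.
County 4: 11045²·(1 − 367/11045)·732/367 = 2.352343 × 10^8.
County 3: 19315²·(1 − 294/19315)·138/294 = 1.7244866 × 10^8.
Sum = 4.2941505 × 10^8.
SE = √(4.2941505 × 10^8) = 20722.

20722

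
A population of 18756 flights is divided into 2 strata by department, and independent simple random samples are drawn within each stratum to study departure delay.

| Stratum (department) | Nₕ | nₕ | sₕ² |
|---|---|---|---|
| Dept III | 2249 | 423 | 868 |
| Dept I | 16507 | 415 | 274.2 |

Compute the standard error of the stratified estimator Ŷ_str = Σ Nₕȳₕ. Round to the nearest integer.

Var(Ŷ_str) = Σₕ Nₕ²(1 − fₕ)sₕ²/nₕ.
Dept III: 2249²·(1 − 423/2249)·868/423 = 8.4269339 × 10^6.
Dept I: 16507²·(1 − 415/16507)·274.2/415 = 1.7550825 × 10^8.
Sum = 1.8393518 × 10^8.
SE = √(1.8393518 × 10^8) = 13562.

13562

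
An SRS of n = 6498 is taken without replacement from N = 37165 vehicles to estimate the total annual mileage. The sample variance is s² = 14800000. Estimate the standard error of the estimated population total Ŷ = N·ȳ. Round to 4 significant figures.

Var(Ŷ) = N²·Var(ȳ) = N²·(1 − n/N)·s²/n.
f = 6498/37165 = 0.17484192; Var(ȳ) = 0.82515808·14800000/6498 = 1879.3997.
Var(Ŷ) = 37165² · 1879.3997 = 2.5958968 × 10^12.
SE(Ŷ) = √(2.5958968 × 10^12) = 1.611 × 10^6.

1.611 × 10^6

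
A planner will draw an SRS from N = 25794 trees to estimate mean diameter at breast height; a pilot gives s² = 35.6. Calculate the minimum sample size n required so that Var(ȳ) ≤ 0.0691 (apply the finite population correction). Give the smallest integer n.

506

Without fpc, n₀ = s²/D = 35.6/0.0691 = 515.1954.
With fpc, (1 − n/N)·s²/n ≤ D requires n ≥ n₀/(1 + n₀/N) = 515.1954/(1 + 515.1954/25794) = 505.1067.
Rounding up, n = 506.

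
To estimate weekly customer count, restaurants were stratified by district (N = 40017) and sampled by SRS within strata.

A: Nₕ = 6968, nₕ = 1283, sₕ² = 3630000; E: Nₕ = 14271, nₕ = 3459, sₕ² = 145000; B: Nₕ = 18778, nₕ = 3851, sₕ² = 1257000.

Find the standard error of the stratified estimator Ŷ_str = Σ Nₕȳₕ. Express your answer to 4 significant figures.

458300

Var(Ŷ_str) = Σₕ Nₕ²(1 − fₕ)sₕ²/nₕ.
A: 6968²·(1 − 1283/6968)·3630000/1283 = 1.1207754 × 10^11.
E: 14271²·(1 − 3459/14271)·145000/3459 = 6.4681172 × 10^9.
B: 18778²·(1 − 3851/18778)·1257000/3851 = 9.1492106 × 10^10.
Sum = 2.1003776 × 10^11.
SE = √(2.1003776 × 10^11) = 458300.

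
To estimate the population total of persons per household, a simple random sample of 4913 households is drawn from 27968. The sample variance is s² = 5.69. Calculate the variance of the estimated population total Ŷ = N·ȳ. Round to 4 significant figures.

Var(Ŷ) = N²·Var(ȳ) = N²·(1 − n/N)·s²/n.
f = 4913/27968 = 0.17566505; Var(ȳ) = 0.82433495·5.69/4913 = 9.5470505 × 10^-4.
Var(Ŷ) = 27968² · (9.5470505 × 10^-4) = 746778.91.

746800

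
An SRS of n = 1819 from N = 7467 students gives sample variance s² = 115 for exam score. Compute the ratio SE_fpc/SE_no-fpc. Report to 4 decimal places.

0.8697

f = n/N = 1819/7467 = 0.24360520.
SE_no-fpc = √(s²/n) = 0.25143896; SE_fpc = √((1−f)s²/n) = 0.21867888.
Ratio = √(1−f) = 0.86970961.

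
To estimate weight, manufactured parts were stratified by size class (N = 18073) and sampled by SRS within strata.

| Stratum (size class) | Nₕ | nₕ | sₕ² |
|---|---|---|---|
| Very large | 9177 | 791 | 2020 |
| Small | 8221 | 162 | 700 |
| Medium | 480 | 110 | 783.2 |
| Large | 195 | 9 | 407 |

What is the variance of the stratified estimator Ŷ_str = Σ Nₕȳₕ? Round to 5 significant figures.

4.8571 × 10^8

Var(Ŷ_str) = Σₕ Nₕ²(1 − fₕ)sₕ²/nₕ.
Very large: 9177²·(1 − 791/9177)·2020/791 = 1.9653073 × 10^8.
Small: 8221²·(1 − 162/8221)·700/162 = 2.8627856 × 10^8.
Medium: 480²·(1 − 110/480)·783.2/110 = 1.264512 × 10^6.
Large: 195²·(1 − 9/195)·407/9 = 1.64021 × 10^6.
Sum = 4.8571401 × 10^8.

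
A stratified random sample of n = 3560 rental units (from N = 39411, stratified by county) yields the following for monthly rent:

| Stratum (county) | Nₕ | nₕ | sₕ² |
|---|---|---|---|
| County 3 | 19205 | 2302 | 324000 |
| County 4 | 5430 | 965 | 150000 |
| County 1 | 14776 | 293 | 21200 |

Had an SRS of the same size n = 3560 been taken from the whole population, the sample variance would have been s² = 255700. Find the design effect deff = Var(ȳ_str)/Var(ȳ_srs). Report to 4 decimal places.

0.6399

Var(ȳ_str) = Σ Wₕ²(1−fₕ)sₕ²/nₕ with Wₕ = Nₕ/39411:
  County 3: (19205/39411)²·(1−2302/19205)·324000/2302 = 29.41595
  County 4: (5430/39411)²·(1−965/5430)·150000/965 = 2.4263326
  County 1: (14776/39411)²·(1−293/14776)·21200/293 = 9.9689345
  → Var(ȳ_str) = 41.811217.
Var(ȳ_srs) = (1 − 3560/39411)·255700/3560 = 65.337806.
deff = 41.811217 / 65.337806 = 0.6399.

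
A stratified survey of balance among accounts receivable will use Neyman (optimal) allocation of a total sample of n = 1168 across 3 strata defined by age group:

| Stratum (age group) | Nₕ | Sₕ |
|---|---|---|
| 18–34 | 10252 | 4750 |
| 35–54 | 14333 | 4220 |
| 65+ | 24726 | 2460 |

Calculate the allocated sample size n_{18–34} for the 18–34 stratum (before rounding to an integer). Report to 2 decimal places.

Neyman allocation: nₕ = n·NₕSₕ / Σⱼ NⱼSⱼ.
Σ NⱼSⱼ = 10252·4750 + 14333·4220 + 24726·2460 = 1.7000822 × 10^8.
n_{18–34} = 1168·10252·4750 / (1.7000822 × 10^8) = 334.56.

334.56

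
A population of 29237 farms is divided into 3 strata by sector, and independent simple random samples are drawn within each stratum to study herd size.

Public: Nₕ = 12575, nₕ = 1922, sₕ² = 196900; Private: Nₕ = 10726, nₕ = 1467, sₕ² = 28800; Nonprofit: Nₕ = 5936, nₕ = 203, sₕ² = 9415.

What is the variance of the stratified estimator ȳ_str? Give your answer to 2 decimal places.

Var(ȳ_str) = Σₕ Wₕ²(1 − fₕ)sₕ²/nₕ with Wₕ = Nₕ/N, N = 29237.
Public: Wₕ = 0.43010569; term = 0.43010569²·(1 − 0.15284294)·196900/1922 = 16.054864.
Private: Wₕ = 0.36686391; term = 0.36686391²·(1 − 0.13677046)·28800/1467 = 2.28086.
Nonprofit: Wₕ = 0.20303041; term = 0.20303041²·(1 − 0.03419811)·9415/203 = 1.846437.
Sum = 20.182161.

20.18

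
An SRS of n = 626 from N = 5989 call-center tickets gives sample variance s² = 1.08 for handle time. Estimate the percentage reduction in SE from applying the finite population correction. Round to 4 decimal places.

f = n/N = 626/5989 = 0.10452496.
SE_no-fpc = √(s²/n) = 0.041536004; SE_fpc = √((1−f)s²/n) = 0.039305331.
Ratio = √(1−f) = 0.94629543. Reduction = 100·(1 − 0.94629543) = 5.3705%.

5.3705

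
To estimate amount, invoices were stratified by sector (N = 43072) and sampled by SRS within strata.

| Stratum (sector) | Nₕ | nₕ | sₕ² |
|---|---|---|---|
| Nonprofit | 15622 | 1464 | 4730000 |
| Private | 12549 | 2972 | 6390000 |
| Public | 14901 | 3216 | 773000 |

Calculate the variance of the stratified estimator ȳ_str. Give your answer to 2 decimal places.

547.03

Var(ȳ_str) = Σₕ Wₕ²(1 − fₕ)sₕ²/nₕ with Wₕ = Nₕ/N, N = 43072.
Nonprofit: Wₕ = 0.36269502; term = 0.36269502²·(1 − 0.09371399)·4730000/1464 = 385.18426.
Private: Wₕ = 0.29134937; term = 0.29134937²·(1 − 0.23683162)·6390000/2972 = 139.28379.
Public: Wₕ = 0.34595561; term = 0.34595561²·(1 − 0.21582444)·773000/3216 = 22.558879.
Sum = 547.02693.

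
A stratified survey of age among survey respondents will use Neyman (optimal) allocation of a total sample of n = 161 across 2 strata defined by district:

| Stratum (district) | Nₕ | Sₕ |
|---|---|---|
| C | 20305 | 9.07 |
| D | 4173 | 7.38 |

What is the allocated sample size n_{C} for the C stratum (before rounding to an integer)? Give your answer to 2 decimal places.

137.93

Neyman allocation: nₕ = n·NₕSₕ / Σⱼ NⱼSⱼ.
Σ NⱼSⱼ = 20305·9.07 + 4173·7.38 = 214963.09.
n_{C} = 161·20305·9.07 / 214963.09 = 137.93.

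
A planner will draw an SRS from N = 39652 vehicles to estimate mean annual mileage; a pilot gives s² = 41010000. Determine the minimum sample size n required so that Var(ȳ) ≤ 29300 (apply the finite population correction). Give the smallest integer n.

1352

Without fpc, n₀ = s²/D = 41010000/29300 = 1399.6587.
With fpc, (1 − n/N)·s²/n ≤ D requires n ≥ n₀/(1 + n₀/N) = 1399.6587/(1 + 1399.6587/39652) = 1351.9373.
Rounding up, n = 1352.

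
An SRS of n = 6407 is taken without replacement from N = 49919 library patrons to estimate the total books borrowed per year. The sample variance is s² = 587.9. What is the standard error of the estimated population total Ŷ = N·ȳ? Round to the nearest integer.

14118

Var(Ŷ) = N²·Var(ȳ) = N²·(1 − n/N)·s²/n.
f = 6407/49919 = 0.12834792; Var(ȳ) = 0.87165208·587.9/6407 = 0.079981935.
Var(Ŷ) = 49919² · 0.079981935 = 1.9930751 × 10^8.
SE(Ŷ) = √(1.9930751 × 10^8) = 14118.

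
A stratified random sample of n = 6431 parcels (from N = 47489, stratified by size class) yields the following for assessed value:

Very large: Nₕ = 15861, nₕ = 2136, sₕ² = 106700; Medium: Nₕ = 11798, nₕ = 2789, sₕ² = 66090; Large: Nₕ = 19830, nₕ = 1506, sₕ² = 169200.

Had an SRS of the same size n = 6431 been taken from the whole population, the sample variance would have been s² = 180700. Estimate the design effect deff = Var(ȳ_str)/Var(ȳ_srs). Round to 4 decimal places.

0.9896

Var(ȳ_str) = Σ Wₕ²(1−fₕ)sₕ²/nₕ with Wₕ = Nₕ/47489:
  Very large: (15861/47489)²·(1−2136/15861)·106700/2136 = 4.8219204
  Medium: (11798/47489)²·(1−2789/11798)·66090/2789 = 1.1168277
  Large: (19830/47489)²·(1−1506/19830)·169200/1506 = 18.102241
  → Var(ȳ_str) = 24.040989.
Var(ȳ_srs) = (1 − 6431/47489)·180700/6431 = 24.293182.
deff = 24.040989 / 24.293182 = 0.9896.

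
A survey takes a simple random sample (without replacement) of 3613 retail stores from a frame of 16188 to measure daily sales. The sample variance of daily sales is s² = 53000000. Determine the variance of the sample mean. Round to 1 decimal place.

11395.2

Under SRS without replacement, Var(ȳ) = (1 − f)·s²/n with f = n/N = 3613/16188 = 0.22319002.
Var(ȳ) = (1 − 0.22319002)·53000000/3613 = 0.77680998·14669.25 = 11395.22.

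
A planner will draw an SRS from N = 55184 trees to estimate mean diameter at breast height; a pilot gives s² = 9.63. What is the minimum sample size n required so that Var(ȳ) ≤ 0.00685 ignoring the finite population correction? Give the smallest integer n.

Without fpc, n₀ = s²/D = 9.63/0.00685 = 1405.8394.
Rounding up, n = 1406.

1406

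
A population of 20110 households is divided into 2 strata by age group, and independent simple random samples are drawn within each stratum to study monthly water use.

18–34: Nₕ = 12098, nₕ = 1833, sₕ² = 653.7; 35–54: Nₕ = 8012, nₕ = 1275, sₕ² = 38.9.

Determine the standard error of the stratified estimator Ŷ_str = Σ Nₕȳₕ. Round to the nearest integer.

6778

Var(Ŷ_str) = Σₕ Nₕ²(1 − fₕ)sₕ²/nₕ.
18–34: 12098²·(1 − 1833/12098)·653.7/1833 = 4.4288253 × 10^7.
35–54: 8012²·(1 − 1275/8012)·38.9/1275 = 1.6468229 × 10^6.
Sum = 4.5935076 × 10^7.
SE = √(4.5935076 × 10^7) = 6778.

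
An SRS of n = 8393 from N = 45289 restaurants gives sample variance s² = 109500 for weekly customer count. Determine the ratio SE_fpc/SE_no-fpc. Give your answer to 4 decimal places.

f = n/N = 8393/45289 = 0.18532094.
SE_no-fpc = √(s²/n) = 3.6120059; SE_fpc = √((1−f)s²/n) = 3.2601811.
Ratio = √(1−f) = 0.90259574.

0.9026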